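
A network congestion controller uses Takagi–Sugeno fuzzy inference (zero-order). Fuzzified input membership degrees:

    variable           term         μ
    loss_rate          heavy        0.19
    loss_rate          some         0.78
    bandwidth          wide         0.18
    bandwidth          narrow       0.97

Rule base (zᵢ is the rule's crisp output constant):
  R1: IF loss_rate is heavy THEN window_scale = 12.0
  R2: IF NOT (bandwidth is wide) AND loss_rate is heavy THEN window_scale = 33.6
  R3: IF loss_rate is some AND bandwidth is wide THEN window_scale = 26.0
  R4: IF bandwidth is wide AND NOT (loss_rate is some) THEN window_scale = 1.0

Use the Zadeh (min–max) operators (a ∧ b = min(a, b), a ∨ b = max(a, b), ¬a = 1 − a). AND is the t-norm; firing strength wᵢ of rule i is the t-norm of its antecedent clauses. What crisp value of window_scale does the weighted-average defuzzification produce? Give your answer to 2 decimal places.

18.28

R1 (z=12.0): heavy=0.19 → w = 0.19
R2 (z=33.6): ¬wide=1−0.18=0.82, heavy=0.19; AND[min(a, b)] → w = 0.19
R3 (z=26.0): some=0.78, wide=0.18; AND[min(a, b)] → w = 0.18
R4 (z=1.0): wide=0.18, ¬some=1−0.78=0.22; AND[min(a, b)] → w = 0.18
Weighted average = (0.19·12.0 + 0.19·33.6 + 0.18·26.0 + 0.18·1.0) / (0.19 + 0.19 + 0.18 + 0.18)
  = 13.5240 / 0.7400 = 18.28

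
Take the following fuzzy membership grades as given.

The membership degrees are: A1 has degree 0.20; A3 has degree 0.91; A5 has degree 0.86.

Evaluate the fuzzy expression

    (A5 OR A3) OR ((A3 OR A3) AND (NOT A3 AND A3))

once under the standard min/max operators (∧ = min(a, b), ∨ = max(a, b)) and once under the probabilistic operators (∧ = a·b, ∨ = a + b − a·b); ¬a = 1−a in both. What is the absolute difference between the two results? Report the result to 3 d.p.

Under standard min/max:
  A5 OR A3 = max(a, b) on (0.86, 0.91) = 0.91
  A3 OR A3 = max(a, b) on (0.91, 0.91) = 0.91
  NOT A3 = 1 − 0.91 = 0.09
  NOT A3 AND A3 = min(a, b) on (0.09, 0.91) = 0.09
  (A3 OR A3) AND (NOT A3 AND A3) = min(a, b) on (0.91, 0.09) = 0.09
  (A5 OR A3) OR ((A3 OR A3) AND (NOT A3 AND A3)) = max(a, b) on (0.91, 0.09) = 0.91
  → value = 0.9100
Under probabilistic:
  A5 OR A3 = a + b − a·b on (0.8600, 0.9100) = 0.9874
  A3 OR A3 = a + b − a·b on (0.9100, 0.9100) = 0.9919
  NOT A3 = 1 − 0.9100 = 0.0900
  NOT A3 AND A3 = a·b on (0.0900, 0.9100) = 0.0819
  (A3 OR A3) AND (NOT A3 AND A3) = a·b on (0.9919, 0.0819) = 0.0812
  (A5 OR A3) OR ((A3 OR A3) AND (NOT A3 AND A3)) = a + b − a·b on (0.9874, 0.0812) = 0.9884
  → value = 0.9884
|0.9100 − 0.9884| = 0.078

0.078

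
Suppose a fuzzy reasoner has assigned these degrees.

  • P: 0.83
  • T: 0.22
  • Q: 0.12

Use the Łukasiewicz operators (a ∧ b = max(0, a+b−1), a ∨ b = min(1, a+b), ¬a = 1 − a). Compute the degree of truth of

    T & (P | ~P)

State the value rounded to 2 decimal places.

0.22

~P = 1 − 0.83 = 0.17
P | ~P = min(1, a+b) on (0.83, 0.17) = 1.00
T & (P | ~P) = max(0, a+b−1) on (0.22, 1.00) = 0.22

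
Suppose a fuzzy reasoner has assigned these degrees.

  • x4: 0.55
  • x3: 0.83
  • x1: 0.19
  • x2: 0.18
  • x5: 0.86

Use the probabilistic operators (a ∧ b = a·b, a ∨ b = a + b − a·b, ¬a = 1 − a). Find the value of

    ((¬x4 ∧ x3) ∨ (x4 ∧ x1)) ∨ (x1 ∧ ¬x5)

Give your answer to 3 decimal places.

0.454

¬x4 = 1 − 0.5500 = 0.4500
¬x4 ∧ x3 = a·b on (0.4500, 0.8300) = 0.3735
x4 ∧ x1 = a·b on (0.5500, 0.1900) = 0.1045
(¬x4 ∧ x3) ∨ (x4 ∧ x1) = a + b − a·b on (0.3735, 0.1045) = 0.4390
¬x5 = 1 − 0.8600 = 0.1400
x1 ∧ ¬x5 = a·b on (0.1900, 0.1400) = 0.0266
((¬x4 ∧ x3) ∨ (x4 ∧ x1)) ∨ (x1 ∧ ¬x5) = a + b − a·b on (0.4390, 0.0266) = 0.4539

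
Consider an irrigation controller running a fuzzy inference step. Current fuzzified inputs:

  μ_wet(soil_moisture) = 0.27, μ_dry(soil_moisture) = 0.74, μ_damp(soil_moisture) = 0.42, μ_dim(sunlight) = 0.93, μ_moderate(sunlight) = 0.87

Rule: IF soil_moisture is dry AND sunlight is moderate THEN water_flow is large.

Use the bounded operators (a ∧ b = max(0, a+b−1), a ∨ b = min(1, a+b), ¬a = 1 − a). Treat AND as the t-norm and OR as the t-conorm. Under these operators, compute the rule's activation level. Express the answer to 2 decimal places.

firing strength: dry=0.74, moderate=0.87; AND[max(0, a+b−1)] → w = 0.61

0.61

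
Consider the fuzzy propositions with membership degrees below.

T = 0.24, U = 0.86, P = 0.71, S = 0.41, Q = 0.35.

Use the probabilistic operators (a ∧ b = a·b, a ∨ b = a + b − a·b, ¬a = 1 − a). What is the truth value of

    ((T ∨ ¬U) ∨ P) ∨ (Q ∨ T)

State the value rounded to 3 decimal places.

¬U = 1 − 0.8600 = 0.1400
T ∨ ¬U = a + b − a·b on (0.2400, 0.1400) = 0.3464
(T ∨ ¬U) ∨ P = a + b − a·b on (0.3464, 0.7100) = 0.8105
Q ∨ T = a + b − a·b on (0.3500, 0.2400) = 0.5060
((T ∨ ¬U) ∨ P) ∨ (Q ∨ T) = a + b − a·b on (0.8105, 0.5060) = 0.9064

0.906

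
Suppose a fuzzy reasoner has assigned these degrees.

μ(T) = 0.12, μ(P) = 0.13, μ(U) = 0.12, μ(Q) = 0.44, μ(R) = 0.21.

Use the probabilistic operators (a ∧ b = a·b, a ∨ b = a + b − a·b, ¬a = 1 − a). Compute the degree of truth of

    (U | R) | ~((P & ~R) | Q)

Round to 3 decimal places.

U | R = a + b − a·b on (0.1200, 0.2100) = 0.3048
~R = 1 − 0.2100 = 0.7900
P & ~R = a·b on (0.1300, 0.7900) = 0.1027
(P & ~R) | Q = a + b − a·b on (0.1027, 0.4400) = 0.4975
~((P & ~R) | Q) = 1 − 0.4975 = 0.5025
(U | R) | ~((P & ~R) | Q) = a + b − a·b on (0.3048, 0.5025) = 0.6541

0.654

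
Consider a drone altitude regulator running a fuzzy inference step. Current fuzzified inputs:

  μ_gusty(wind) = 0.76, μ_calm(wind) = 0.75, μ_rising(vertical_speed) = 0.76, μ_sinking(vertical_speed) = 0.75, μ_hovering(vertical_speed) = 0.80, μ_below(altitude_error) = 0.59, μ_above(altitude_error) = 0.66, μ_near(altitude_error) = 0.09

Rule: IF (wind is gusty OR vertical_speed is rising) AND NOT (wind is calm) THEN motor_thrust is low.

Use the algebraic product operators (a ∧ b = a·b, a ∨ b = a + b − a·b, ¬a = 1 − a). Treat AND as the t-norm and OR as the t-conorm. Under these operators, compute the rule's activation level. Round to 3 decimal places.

firing strength: (gusty=0.76 OR rising=0.76) = 0.9424; AND[a·b] with ¬calm=1−0.75=0.25 → w = 0.2356

0.236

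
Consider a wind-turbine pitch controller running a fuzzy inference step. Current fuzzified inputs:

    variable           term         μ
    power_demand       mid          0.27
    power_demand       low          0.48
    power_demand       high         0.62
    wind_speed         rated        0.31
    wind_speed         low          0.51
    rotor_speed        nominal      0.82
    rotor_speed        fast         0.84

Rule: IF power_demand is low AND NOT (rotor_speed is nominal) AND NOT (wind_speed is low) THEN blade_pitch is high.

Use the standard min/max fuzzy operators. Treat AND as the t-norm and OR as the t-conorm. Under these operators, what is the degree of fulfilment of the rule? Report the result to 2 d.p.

0.18

firing strength: low=0.48, ¬nominal=1−0.82=0.18, ¬low=1−0.51=0.49; AND[min(a, b)] → w = 0.18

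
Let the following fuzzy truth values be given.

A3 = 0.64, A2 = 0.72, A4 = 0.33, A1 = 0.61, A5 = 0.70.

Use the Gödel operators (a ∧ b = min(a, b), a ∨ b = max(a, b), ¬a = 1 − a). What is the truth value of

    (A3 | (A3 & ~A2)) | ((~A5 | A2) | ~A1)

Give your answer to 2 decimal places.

~A2 = 1 − 0.72 = 0.28
A3 & ~A2 = min(a, b) on (0.64, 0.28) = 0.28
A3 | (A3 & ~A2) = max(a, b) on (0.64, 0.28) = 0.64
~A5 = 1 − 0.70 = 0.30
~A5 | A2 = max(a, b) on (0.30, 0.72) = 0.72
~A1 = 1 − 0.61 = 0.39
(~A5 | A2) | ~A1 = max(a, b) on (0.72, 0.39) = 0.72
(A3 | (A3 & ~A2)) | ((~A5 | A2) | ~A1) = max(a, b) on (0.64, 0.72) = 0.72

0.72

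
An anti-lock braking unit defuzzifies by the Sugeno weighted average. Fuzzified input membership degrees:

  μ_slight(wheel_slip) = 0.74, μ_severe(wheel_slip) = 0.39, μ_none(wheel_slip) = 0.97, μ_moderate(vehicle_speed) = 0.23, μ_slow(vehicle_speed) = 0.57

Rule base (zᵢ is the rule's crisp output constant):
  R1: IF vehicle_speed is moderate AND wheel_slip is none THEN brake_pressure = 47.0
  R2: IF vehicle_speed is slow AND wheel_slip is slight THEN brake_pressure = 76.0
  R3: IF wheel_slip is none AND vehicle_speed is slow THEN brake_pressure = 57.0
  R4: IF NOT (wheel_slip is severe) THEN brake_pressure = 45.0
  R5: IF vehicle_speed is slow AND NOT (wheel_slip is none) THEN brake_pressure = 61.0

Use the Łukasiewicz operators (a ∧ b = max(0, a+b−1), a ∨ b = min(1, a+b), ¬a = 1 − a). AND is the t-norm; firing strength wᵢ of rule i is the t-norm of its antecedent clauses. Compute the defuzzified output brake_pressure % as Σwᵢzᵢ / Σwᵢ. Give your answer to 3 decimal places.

R1 (z=47.0): moderate=0.23, none=0.97; AND[max(0, a+b−1)] → w = 0.20
R2 (z=76.0): slow=0.57, slight=0.74; AND[max(0, a+b−1)] → w = 0.31
R3 (z=57.0): none=0.97, slow=0.57; AND[max(0, a+b−1)] → w = 0.54
R4 (z=45.0): ¬severe=1−0.39=0.61 → w = 0.61
R5 (z=61.0): slow=0.57, ¬none=1−0.97=0.03; AND[max(0, a+b−1)] → w = 0.00
Weighted average = (0.20·47.0 + 0.31·76.0 + 0.54·57.0 + 0.61·45.0 + 0.00·61.0) / (0.20 + 0.31 + 0.54 + 0.61 + 0.00)
  = 91.1900 / 1.6600 = 54.934

54.934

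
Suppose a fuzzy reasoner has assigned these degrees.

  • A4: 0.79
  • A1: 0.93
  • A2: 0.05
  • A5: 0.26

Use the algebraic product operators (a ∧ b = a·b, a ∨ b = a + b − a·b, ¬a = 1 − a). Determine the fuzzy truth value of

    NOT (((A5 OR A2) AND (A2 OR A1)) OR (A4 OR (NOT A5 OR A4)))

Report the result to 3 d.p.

0.008

A5 OR A2 = a + b − a·b on (0.2600, 0.0500) = 0.2970
A2 OR A1 = a + b − a·b on (0.0500, 0.9300) = 0.9335
(A5 OR A2) AND (A2 OR A1) = a·b on (0.2970, 0.9335) = 0.2772
NOT A5 = 1 − 0.2600 = 0.7400
NOT A5 OR A4 = a + b − a·b on (0.7400, 0.7900) = 0.9454
A4 OR (NOT A5 OR A4) = a + b − a·b on (0.7900, 0.9454) = 0.9885
((A5 OR A2) AND (A2 OR A1)) OR (A4 OR (NOT A5 OR A4)) = a + b − a·b on (0.2772, 0.9885) = 0.9917
NOT (((A5 OR A2) AND (A2 OR A1)) OR (A4 OR (NOT A5 OR A4))) = 1 − 0.9917 = 0.0083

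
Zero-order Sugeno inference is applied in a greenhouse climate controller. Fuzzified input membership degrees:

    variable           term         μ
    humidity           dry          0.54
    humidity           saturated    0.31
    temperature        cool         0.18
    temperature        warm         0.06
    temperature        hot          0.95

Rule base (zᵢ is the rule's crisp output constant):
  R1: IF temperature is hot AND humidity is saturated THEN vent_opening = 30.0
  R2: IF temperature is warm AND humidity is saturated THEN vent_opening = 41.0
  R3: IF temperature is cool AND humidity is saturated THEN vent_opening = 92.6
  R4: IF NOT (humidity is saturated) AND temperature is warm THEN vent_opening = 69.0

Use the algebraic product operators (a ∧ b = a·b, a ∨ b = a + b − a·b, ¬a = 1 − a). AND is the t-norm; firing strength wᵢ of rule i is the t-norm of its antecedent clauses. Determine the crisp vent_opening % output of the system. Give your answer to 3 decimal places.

R1 (z=30.0): hot=0.95, saturated=0.31; AND[a·b] → w = 0.2945
R2 (z=41.0): warm=0.06, saturated=0.31; AND[a·b] → w = 0.0186
R3 (z=92.6): cool=0.18, saturated=0.31; AND[a·b] → w = 0.0558
R4 (z=69.0): ¬saturated=1−0.31=0.69, warm=0.06; AND[a·b] → w = 0.0414
Weighted average = (0.2945·30.0 + 0.0186·41.0 + 0.0558·92.6 + 0.0414·69.0) / (0.2945 + 0.0186 + 0.0558 + 0.0414)
  = 17.6213 / 0.4103 = 42.947

42.947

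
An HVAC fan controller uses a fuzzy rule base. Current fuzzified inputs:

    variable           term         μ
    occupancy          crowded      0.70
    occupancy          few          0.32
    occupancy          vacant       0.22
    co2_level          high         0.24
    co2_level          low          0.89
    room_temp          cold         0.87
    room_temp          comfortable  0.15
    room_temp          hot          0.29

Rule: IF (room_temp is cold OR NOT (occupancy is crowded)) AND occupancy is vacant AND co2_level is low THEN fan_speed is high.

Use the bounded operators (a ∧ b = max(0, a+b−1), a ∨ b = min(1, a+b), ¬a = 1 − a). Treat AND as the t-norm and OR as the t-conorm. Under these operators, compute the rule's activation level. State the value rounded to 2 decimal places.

0.11

firing strength: (cold=0.87 OR ¬crowded=1−0.70=0.30) = 1.00; AND[max(0, a+b−1)] with vacant=0.22, low=0.89 → w = 0.11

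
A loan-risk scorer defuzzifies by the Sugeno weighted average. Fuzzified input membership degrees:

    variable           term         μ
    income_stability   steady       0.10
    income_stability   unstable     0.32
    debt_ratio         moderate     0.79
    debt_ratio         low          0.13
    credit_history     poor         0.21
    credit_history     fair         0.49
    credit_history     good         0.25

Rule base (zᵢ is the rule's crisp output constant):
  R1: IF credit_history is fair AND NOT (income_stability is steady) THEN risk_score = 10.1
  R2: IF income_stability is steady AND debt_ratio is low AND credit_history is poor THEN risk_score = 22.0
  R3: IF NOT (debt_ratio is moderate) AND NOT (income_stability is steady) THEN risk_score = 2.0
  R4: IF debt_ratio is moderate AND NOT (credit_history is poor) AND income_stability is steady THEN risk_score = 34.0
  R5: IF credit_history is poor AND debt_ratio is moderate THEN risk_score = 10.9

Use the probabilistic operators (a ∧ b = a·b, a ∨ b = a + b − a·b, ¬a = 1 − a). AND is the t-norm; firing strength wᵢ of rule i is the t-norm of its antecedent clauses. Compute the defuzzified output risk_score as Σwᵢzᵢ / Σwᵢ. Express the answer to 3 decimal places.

R1 (z=10.1): fair=0.49, ¬steady=1−0.10=0.90; AND[a·b] → w = 0.4410
R2 (z=22.0): steady=0.10, low=0.13, poor=0.21; AND[a·b] → w = 0.0027
R3 (z=2.0): ¬moderate=1−0.79=0.21, ¬steady=1−0.10=0.90; AND[a·b] → w = 0.1890
R4 (z=34.0): moderate=0.79, ¬poor=1−0.21=0.79, steady=0.10; AND[a·b] → w = 0.0624
R5 (z=10.9): poor=0.21, moderate=0.79; AND[a·b] → w = 0.1659
Weighted average = (0.4410·10.1 + 0.0027·22.0 + 0.1890·2.0 + 0.0624·34.0 + 0.1659·10.9) / (0.4410 + 0.0027 + 0.1890 + 0.0624 + 0.1659)
  = 8.8224 / 0.8610 = 10.246

10.246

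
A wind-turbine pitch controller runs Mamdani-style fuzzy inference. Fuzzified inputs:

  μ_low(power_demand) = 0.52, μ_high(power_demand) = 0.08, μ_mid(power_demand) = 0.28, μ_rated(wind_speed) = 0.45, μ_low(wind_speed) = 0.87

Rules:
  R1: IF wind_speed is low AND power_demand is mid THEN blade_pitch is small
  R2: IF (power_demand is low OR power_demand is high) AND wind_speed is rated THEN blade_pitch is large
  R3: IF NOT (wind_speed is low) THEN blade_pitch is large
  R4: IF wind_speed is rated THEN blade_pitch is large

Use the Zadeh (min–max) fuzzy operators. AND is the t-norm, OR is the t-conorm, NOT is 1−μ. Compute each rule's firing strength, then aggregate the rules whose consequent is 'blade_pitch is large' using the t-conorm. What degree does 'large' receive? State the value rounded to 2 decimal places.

0.45

R1: low=0.87, mid=0.28; AND[min(a, b)] → w = 0.28
R2: (low=0.52 OR high=0.08) = 0.52; AND[min(a, b)] with rated=0.45 → w = 0.45
R3: ¬low=1−0.87=0.13 → w = 0.13
R4: rated=0.45 → w = 0.45
Rules with consequent 'large': {R2, R3, R4} → strengths 0.45, 0.13, 0.45
Aggregate via t-conorm [max(a, b)]: 0.45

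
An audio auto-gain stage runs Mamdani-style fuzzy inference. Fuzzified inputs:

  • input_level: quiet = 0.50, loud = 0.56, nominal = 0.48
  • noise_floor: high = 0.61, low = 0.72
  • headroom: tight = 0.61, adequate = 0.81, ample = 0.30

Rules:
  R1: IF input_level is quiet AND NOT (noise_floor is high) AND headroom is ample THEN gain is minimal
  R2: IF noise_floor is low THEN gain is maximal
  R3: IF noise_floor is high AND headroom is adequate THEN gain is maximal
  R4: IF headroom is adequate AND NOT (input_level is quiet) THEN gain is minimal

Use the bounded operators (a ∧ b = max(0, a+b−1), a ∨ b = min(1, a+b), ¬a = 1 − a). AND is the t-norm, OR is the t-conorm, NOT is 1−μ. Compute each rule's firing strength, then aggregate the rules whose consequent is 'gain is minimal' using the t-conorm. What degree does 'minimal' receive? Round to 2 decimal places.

R1: quiet=0.50, ¬high=1−0.61=0.39, ample=0.30; AND[max(0, a+b−1)] → w = 0.00
R2: low=0.72 → w = 0.72
R3: high=0.61, adequate=0.81; AND[max(0, a+b−1)] → w = 0.42
R4: adequate=0.81, ¬quiet=1−0.50=0.50; AND[max(0, a+b−1)] → w = 0.31
Rules with consequent 'minimal': {R1, R4} → strengths 0.00, 0.31
Aggregate via t-conorm [min(1, a+b)]: 0.31

0.31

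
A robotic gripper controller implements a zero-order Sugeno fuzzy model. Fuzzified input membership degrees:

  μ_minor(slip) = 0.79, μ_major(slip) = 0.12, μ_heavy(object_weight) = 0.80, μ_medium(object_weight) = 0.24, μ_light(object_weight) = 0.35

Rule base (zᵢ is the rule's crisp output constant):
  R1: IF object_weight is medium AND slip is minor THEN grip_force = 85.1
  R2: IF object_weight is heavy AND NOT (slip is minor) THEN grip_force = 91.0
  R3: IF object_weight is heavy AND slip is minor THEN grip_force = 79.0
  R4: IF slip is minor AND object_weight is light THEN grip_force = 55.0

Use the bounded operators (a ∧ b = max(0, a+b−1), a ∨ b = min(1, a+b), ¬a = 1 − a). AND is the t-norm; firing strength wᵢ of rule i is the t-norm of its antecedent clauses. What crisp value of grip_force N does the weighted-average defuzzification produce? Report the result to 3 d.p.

R1 (z=85.1): medium=0.24, minor=0.79; AND[max(0, a+b−1)] → w = 0.03
R2 (z=91.0): heavy=0.80, ¬minor=1−0.79=0.21; AND[max(0, a+b−1)] → w = 0.01
R3 (z=79.0): heavy=0.80, minor=0.79; AND[max(0, a+b−1)] → w = 0.59
R4 (z=55.0): minor=0.79, light=0.35; AND[max(0, a+b−1)] → w = 0.14
Weighted average = (0.03·85.1 + 0.01·91.0 + 0.59·79.0 + 0.14·55.0) / (0.03 + 0.01 + 0.59 + 0.14)
  = 57.7730 / 0.7700 = 75.030

75.030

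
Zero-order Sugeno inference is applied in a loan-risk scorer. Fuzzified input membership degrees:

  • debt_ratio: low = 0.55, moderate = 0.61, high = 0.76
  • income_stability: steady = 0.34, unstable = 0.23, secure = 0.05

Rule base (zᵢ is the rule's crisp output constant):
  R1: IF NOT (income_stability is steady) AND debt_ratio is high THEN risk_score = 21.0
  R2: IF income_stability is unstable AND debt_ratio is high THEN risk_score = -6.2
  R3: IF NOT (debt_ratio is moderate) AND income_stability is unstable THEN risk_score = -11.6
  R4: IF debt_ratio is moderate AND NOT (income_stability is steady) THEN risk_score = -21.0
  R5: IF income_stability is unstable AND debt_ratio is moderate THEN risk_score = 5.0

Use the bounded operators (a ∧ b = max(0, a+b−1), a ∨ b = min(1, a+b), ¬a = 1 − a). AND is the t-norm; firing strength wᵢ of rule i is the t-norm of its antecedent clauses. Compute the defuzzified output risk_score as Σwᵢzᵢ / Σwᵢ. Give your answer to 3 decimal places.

R1 (z=21.0): ¬steady=1−0.34=0.66, high=0.76; AND[max(0, a+b−1)] → w = 0.42
R2 (z=-6.2): unstable=0.23, high=0.76; AND[max(0, a+b−1)] → w = 0.00
R3 (z=-11.6): ¬moderate=1−0.61=0.39, unstable=0.23; AND[max(0, a+b−1)] → w = 0.00
R4 (z=-21.0): moderate=0.61, ¬steady=1−0.34=0.66; AND[max(0, a+b−1)] → w = 0.27
R5 (z=5.0): unstable=0.23, moderate=0.61; AND[max(0, a+b−1)] → w = 0.00
Weighted average = (0.42·21.0 + 0.00·-6.2 + 0.00·-11.6 + 0.27·-21.0 + 0.00·5.0) / (0.42 + 0.00 + 0.00 + 0.27 + 0.00)
  = 3.1500 / 0.6900 = 4.565

4.565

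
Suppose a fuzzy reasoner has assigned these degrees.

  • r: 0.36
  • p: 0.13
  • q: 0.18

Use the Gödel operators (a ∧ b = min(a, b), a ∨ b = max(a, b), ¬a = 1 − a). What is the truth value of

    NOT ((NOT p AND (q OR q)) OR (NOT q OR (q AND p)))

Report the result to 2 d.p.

NOT p = 1 − 0.13 = 0.87
q OR q = max(a, b) on (0.18, 0.18) = 0.18
NOT p AND (q OR q) = min(a, b) on (0.87, 0.18) = 0.18
NOT q = 1 − 0.18 = 0.82
q AND p = min(a, b) on (0.18, 0.13) = 0.13
NOT q OR (q AND p) = max(a, b) on (0.82, 0.13) = 0.82
(NOT p AND (q OR q)) OR (NOT q OR (q AND p)) = max(a, b) on (0.18, 0.82) = 0.82
NOT ((NOT p AND (q OR q)) OR (NOT q OR (q AND p))) = 1 − 0.82 = 0.18

0.18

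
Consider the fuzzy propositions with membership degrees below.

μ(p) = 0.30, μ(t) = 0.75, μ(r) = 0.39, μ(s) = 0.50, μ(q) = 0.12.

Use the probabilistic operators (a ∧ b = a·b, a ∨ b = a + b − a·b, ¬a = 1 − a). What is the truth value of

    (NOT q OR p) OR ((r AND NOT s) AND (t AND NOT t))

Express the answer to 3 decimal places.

NOT q = 1 − 0.1200 = 0.8800
NOT q OR p = a + b − a·b on (0.8800, 0.3000) = 0.9160
NOT s = 1 − 0.5000 = 0.5000
r AND NOT s = a·b on (0.3900, 0.5000) = 0.1950
NOT t = 1 − 0.7500 = 0.2500
t AND NOT t = a·b on (0.7500, 0.2500) = 0.1875
(r AND NOT s) AND (t AND NOT t) = a·b on (0.1950, 0.1875) = 0.0366
(NOT q OR p) OR ((r AND NOT s) AND (t AND NOT t)) = a + b − a·b on (0.9160, 0.0366) = 0.9191

0.919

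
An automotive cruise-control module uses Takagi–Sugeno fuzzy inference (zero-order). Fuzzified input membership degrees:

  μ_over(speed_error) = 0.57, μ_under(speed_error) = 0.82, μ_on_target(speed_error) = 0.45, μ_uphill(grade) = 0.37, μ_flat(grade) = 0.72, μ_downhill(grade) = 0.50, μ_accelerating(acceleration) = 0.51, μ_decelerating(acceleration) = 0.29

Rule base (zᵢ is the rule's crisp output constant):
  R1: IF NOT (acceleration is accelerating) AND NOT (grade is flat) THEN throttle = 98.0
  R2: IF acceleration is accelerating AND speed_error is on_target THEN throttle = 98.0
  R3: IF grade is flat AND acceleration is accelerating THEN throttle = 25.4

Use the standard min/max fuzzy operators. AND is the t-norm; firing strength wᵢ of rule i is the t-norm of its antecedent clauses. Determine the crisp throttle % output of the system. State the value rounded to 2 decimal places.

R1 (z=98.0): ¬accelerating=1−0.51=0.49, ¬flat=1−0.72=0.28; AND[min(a, b)] → w = 0.28
R2 (z=98.0): accelerating=0.51, on_target=0.45; AND[min(a, b)] → w = 0.45
R3 (z=25.4): flat=0.72, accelerating=0.51; AND[min(a, b)] → w = 0.51
Weighted average = (0.28·98.0 + 0.45·98.0 + 0.51·25.4) / (0.28 + 0.45 + 0.51)
  = 84.4940 / 1.2400 = 68.14

68.14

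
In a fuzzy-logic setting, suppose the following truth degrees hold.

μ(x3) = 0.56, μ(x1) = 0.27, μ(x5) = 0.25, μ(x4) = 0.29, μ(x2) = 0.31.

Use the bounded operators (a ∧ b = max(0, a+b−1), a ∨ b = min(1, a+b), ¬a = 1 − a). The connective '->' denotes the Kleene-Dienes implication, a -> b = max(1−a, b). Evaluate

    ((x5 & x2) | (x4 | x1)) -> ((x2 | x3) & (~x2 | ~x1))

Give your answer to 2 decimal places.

x5 & x2 = max(0, a+b−1) on (0.25, 0.31) = 0.00
x4 | x1 = min(1, a+b) on (0.29, 0.27) = 0.56
(x5 & x2) | (x4 | x1) = min(1, a+b) on (0.00, 0.56) = 0.56
x2 | x3 = min(1, a+b) on (0.31, 0.56) = 0.87
~x2 = 1 − 0.31 = 0.69
~x1 = 1 − 0.27 = 0.73
~x2 | ~x1 = min(1, a+b) on (0.69, 0.73) = 1.00
(x2 | x3) & (~x2 | ~x1) = max(0, a+b−1) on (0.87, 1.00) = 0.87
((x5 & x2) | (x4 | x1)) -> ((x2 | x3) & (~x2 | ~x1))  [Kleene-Dienes: max(1−a, b)] with a=0.56, b=0.87 → 0.87

0.87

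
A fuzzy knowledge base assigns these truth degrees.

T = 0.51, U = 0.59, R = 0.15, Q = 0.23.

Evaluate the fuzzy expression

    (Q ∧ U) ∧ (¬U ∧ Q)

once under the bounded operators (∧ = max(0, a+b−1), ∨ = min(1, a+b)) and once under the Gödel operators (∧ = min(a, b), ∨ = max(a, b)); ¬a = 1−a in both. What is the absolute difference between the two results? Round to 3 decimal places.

0.230

Under bounded:
  Q ∧ U = max(0, a+b−1) on (0.23, 0.59) = 0.00
  ¬U = 1 − 0.59 = 0.41
  ¬U ∧ Q = max(0, a+b−1) on (0.41, 0.23) = 0.00
  (Q ∧ U) ∧ (¬U ∧ Q) = max(0, a+b−1) on (0.00, 0.00) = 0.00
  → value = 0.0000
Under Gödel:
  Q ∧ U = min(a, b) on (0.23, 0.59) = 0.23
  ¬U = 1 − 0.59 = 0.41
  ¬U ∧ Q = min(a, b) on (0.41, 0.23) = 0.23
  (Q ∧ U) ∧ (¬U ∧ Q) = min(a, b) on (0.23, 0.23) = 0.23
  → value = 0.2300
|0.0000 − 0.2300| = 0.230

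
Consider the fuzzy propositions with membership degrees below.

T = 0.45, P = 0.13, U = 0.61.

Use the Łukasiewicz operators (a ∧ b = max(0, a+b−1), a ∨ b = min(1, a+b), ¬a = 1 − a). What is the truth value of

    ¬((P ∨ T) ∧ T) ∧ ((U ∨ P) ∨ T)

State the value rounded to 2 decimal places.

0.97

P ∨ T = min(1, a+b) on (0.13, 0.45) = 0.58
(P ∨ T) ∧ T = max(0, a+b−1) on (0.58, 0.45) = 0.03
¬((P ∨ T) ∧ T) = 1 − 0.03 = 0.97
U ∨ P = min(1, a+b) on (0.61, 0.13) = 0.74
(U ∨ P) ∨ T = min(1, a+b) on (0.74, 0.45) = 1.00
¬((P ∨ T) ∧ T) ∧ ((U ∨ P) ∨ T) = max(0, a+b−1) on (0.97, 1.00) = 0.97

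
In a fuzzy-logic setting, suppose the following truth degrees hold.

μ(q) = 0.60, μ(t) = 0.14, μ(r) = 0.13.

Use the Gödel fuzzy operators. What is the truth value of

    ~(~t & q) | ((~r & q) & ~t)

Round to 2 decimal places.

~t = 1 − 0.14 = 0.86
~t & q = min(a, b) on (0.86, 0.60) = 0.60
~(~t & q) = 1 − 0.60 = 0.40
~r = 1 − 0.13 = 0.87
~r & q = min(a, b) on (0.87, 0.60) = 0.60
~t = 1 − 0.14 = 0.86
(~r & q) & ~t = min(a, b) on (0.60, 0.86) = 0.60
~(~t & q) | ((~r & q) & ~t) = max(a, b) on (0.40, 0.60) = 0.60

0.60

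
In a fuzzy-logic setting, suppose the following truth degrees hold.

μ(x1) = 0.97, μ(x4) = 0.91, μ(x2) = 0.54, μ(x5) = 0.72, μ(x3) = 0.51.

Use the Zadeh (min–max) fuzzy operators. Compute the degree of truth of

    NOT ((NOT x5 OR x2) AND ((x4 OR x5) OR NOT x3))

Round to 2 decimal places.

NOT x5 = 1 − 0.72 = 0.28
NOT x5 OR x2 = max(a, b) on (0.28, 0.54) = 0.54
x4 OR x5 = max(a, b) on (0.91, 0.72) = 0.91
NOT x3 = 1 − 0.51 = 0.49
(x4 OR x5) OR NOT x3 = max(a, b) on (0.91, 0.49) = 0.91
(NOT x5 OR x2) AND ((x4 OR x5) OR NOT x3) = min(a, b) on (0.54, 0.91) = 0.54
NOT ((NOT x5 OR x2) AND ((x4 OR x5) OR NOT x3)) = 1 − 0.54 = 0.46

0.46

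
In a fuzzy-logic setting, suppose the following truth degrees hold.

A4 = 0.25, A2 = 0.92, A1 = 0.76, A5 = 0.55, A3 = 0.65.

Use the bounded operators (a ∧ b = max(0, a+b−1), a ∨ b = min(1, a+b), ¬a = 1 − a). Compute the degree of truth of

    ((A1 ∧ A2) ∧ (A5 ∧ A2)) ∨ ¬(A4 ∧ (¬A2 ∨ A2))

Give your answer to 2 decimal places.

A1 ∧ A2 = max(0, a+b−1) on (0.76, 0.92) = 0.68
A5 ∧ A2 = max(0, a+b−1) on (0.55, 0.92) = 0.47
(A1 ∧ A2) ∧ (A5 ∧ A2) = max(0, a+b−1) on (0.68, 0.47) = 0.15
¬A2 = 1 − 0.92 = 0.08
¬A2 ∨ A2 = min(1, a+b) on (0.08, 0.92) = 1.00
A4 ∧ (¬A2 ∨ A2) = max(0, a+b−1) on (0.25, 1.00) = 0.25
¬(A4 ∧ (¬A2 ∨ A2)) = 1 − 0.25 = 0.75
((A1 ∧ A2) ∧ (A5 ∧ A2)) ∨ ¬(A4 ∧ (¬A2 ∨ A2)) = min(1, a+b) on (0.15, 0.75) = 0.90

0.90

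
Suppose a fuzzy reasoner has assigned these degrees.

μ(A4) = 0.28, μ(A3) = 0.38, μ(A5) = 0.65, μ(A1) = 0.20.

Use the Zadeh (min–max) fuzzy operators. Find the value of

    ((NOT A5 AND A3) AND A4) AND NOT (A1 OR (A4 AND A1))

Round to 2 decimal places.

0.28

NOT A5 = 1 − 0.65 = 0.35
NOT A5 AND A3 = min(a, b) on (0.35, 0.38) = 0.35
(NOT A5 AND A3) AND A4 = min(a, b) on (0.35, 0.28) = 0.28
A4 AND A1 = min(a, b) on (0.28, 0.20) = 0.20
A1 OR (A4 AND A1) = max(a, b) on (0.20, 0.20) = 0.20
NOT (A1 OR (A4 AND A1)) = 1 − 0.20 = 0.80
((NOT A5 AND A3) AND A4) AND NOT (A1 OR (A4 AND A1)) = min(a, b) on (0.28, 0.80) = 0.28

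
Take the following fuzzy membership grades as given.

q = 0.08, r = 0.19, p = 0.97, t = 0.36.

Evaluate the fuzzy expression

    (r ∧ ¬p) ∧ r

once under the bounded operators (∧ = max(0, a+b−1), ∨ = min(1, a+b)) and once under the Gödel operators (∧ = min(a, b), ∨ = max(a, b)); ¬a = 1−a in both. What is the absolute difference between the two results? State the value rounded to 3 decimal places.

Under bounded:
  ¬p = 1 − 0.97 = 0.03
  r ∧ ¬p = max(0, a+b−1) on (0.19, 0.03) = 0.00
  (r ∧ ¬p) ∧ r = max(0, a+b−1) on (0.00, 0.19) = 0.00
  → value = 0.0000
Under Gödel:
  ¬p = 1 − 0.97 = 0.03
  r ∧ ¬p = min(a, b) on (0.19, 0.03) = 0.03
  (r ∧ ¬p) ∧ r = min(a, b) on (0.03, 0.19) = 0.03
  → value = 0.0300
|0.0000 − 0.0300| = 0.030

0.030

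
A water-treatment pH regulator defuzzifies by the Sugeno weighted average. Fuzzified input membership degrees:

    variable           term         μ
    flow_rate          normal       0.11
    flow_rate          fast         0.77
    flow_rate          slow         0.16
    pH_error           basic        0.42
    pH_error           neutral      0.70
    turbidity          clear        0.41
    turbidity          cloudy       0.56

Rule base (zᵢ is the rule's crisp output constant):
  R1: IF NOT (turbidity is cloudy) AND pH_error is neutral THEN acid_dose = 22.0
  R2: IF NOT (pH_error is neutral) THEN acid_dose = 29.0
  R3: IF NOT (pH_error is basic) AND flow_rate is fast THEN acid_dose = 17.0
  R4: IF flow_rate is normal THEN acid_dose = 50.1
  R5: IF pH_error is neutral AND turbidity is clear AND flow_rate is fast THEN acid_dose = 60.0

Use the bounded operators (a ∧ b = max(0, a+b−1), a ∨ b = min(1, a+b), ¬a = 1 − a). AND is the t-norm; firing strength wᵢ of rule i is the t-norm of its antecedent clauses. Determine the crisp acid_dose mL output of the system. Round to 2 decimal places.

25.82

R1 (z=22.0): ¬cloudy=1−0.56=0.44, neutral=0.70; AND[max(0, a+b−1)] → w = 0.14
R2 (z=29.0): ¬neutral=1−0.70=0.30 → w = 0.30
R3 (z=17.0): ¬basic=1−0.42=0.58, fast=0.77; AND[max(0, a+b−1)] → w = 0.35
R4 (z=50.1): normal=0.11 → w = 0.11
R5 (z=60.0): neutral=0.70, clear=0.41, fast=0.77; AND[max(0, a+b−1)] → w = 0.00
Weighted average = (0.14·22.0 + 0.30·29.0 + 0.35·17.0 + 0.11·50.1 + 0.00·60.0) / (0.14 + 0.30 + 0.35 + 0.11 + 0.00)
  = 23.2410 / 0.9000 = 25.82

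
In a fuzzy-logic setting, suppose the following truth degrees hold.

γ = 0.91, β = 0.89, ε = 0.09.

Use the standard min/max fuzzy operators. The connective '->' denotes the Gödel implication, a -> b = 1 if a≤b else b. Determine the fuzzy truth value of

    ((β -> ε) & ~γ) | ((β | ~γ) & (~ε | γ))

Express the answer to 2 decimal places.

0.89

β -> ε  [Gödel: 1 if a≤b else b] with a=0.89, b=0.09 → 0.09
~γ = 1 − 0.91 = 0.09
(β -> ε) & ~γ = min(a, b) on (0.09, 0.09) = 0.09
~γ = 1 − 0.91 = 0.09
β | ~γ = max(a, b) on (0.89, 0.09) = 0.89
~ε = 1 − 0.09 = 0.91
~ε | γ = max(a, b) on (0.91, 0.91) = 0.91
(β | ~γ) & (~ε | γ) = min(a, b) on (0.89, 0.91) = 0.89
((β -> ε) & ~γ) | ((β | ~γ) & (~ε | γ)) = max(a, b) on (0.09, 0.89) = 0.89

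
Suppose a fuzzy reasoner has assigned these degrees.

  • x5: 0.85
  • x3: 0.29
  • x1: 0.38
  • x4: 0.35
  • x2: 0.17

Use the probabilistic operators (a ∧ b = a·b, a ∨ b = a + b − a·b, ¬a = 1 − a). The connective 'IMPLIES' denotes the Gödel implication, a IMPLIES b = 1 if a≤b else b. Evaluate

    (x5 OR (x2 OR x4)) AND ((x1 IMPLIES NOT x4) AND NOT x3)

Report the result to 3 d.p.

0.653

x2 OR x4 = a + b − a·b on (0.1700, 0.3500) = 0.4605
x5 OR (x2 OR x4) = a + b − a·b on (0.8500, 0.4605) = 0.9191
NOT x4 = 1 − 0.3500 = 0.6500
x1 IMPLIES NOT x4  [Gödel: 1 if a≤b else b] with a=0.3800, b=0.6500 → 1.0000
NOT x3 = 1 − 0.2900 = 0.7100
(x1 IMPLIES NOT x4) AND NOT x3 = a·b on (1.0000, 0.7100) = 0.7100
(x5 OR (x2 OR x4)) AND ((x1 IMPLIES NOT x4) AND NOT x3) = a·b on (0.9191, 0.7100) = 0.6525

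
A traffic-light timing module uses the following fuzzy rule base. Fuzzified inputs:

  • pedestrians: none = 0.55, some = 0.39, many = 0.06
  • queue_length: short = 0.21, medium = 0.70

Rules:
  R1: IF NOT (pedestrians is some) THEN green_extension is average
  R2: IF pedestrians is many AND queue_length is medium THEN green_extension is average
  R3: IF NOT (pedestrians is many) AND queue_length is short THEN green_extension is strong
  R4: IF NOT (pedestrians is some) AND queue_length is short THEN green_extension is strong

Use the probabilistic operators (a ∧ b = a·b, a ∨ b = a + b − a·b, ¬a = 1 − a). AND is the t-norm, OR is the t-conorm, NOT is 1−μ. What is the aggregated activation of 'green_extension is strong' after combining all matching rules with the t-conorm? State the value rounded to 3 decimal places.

R1: ¬some=1−0.39=0.61 → w = 0.6100
R2: many=0.06, medium=0.70; AND[a·b] → w = 0.0420
R3: ¬many=1−0.06=0.94, short=0.21; AND[a·b] → w = 0.1974
R4: ¬some=1−0.39=0.61, short=0.21; AND[a·b] → w = 0.1281
Rules with consequent 'strong': {R3, R4} → strengths 0.1974, 0.1281
Aggregate via t-conorm [a + b − a·b]: 0.3002

0.300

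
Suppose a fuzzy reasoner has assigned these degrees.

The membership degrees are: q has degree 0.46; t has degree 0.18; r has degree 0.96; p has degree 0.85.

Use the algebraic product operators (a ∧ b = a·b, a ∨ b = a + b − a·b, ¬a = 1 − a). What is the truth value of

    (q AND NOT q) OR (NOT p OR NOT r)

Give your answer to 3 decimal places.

0.387

NOT q = 1 − 0.4600 = 0.5400
q AND NOT q = a·b on (0.4600, 0.5400) = 0.2484
NOT p = 1 − 0.8500 = 0.1500
NOT r = 1 − 0.9600 = 0.0400
NOT p OR NOT r = a + b − a·b on (0.1500, 0.0400) = 0.1840
(q AND NOT q) OR (NOT p OR NOT r) = a + b − a·b on (0.2484, 0.1840) = 0.3867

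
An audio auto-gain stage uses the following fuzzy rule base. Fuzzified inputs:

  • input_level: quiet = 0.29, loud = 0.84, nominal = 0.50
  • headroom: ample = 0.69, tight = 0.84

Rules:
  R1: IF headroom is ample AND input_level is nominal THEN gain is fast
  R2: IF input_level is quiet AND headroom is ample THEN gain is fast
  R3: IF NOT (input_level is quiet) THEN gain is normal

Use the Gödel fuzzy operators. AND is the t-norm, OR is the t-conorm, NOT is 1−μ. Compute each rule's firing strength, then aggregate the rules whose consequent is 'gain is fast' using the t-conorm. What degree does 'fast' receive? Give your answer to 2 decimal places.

0.50

R1: ample=0.69, nominal=0.50; AND[min(a, b)] → w = 0.50
R2: quiet=0.29, ample=0.69; AND[min(a, b)] → w = 0.29
R3: ¬quiet=1−0.29=0.71 → w = 0.71
Rules with consequent 'fast': {R1, R2} → strengths 0.50, 0.29
Aggregate via t-conorm [max(a, b)]: 0.50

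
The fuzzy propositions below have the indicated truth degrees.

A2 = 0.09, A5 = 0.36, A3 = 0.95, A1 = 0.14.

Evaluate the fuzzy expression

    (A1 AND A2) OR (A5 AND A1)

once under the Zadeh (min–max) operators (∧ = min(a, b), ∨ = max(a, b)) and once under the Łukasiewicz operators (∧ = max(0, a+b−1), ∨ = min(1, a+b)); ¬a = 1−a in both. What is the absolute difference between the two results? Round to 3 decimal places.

Under Zadeh (min–max):
  A1 AND A2 = min(a, b) on (0.14, 0.09) = 0.09
  A5 AND A1 = min(a, b) on (0.36, 0.14) = 0.14
  (A1 AND A2) OR (A5 AND A1) = max(a, b) on (0.09, 0.14) = 0.14
  → value = 0.1400
Under Łukasiewicz:
  A1 AND A2 = max(0, a+b−1) on (0.14, 0.09) = 0.00
  A5 AND A1 = max(0, a+b−1) on (0.36, 0.14) = 0.00
  (A1 AND A2) OR (A5 AND A1) = min(1, a+b) on (0.00, 0.00) = 0.00
  → value = 0.0000
|0.1400 − 0.0000| = 0.140

0.140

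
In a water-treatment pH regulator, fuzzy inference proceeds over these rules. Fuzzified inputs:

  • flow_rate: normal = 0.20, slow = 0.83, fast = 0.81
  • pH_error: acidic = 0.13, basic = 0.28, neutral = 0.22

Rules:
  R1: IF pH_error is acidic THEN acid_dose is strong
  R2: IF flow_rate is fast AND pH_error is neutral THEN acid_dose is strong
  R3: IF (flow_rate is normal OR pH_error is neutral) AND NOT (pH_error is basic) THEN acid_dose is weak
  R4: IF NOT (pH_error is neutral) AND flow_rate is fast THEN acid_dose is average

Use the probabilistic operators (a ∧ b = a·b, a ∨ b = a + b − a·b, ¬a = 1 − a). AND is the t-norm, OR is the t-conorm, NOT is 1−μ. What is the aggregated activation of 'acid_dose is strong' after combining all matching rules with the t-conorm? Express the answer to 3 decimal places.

0.285

R1: acidic=0.13 → w = 0.1300
R2: fast=0.81, neutral=0.22; AND[a·b] → w = 0.1782
R3: (normal=0.20 OR neutral=0.22) = 0.3760; AND[a·b] with ¬basic=1−0.28=0.72 → w = 0.2707
R4: ¬neutral=1−0.22=0.78, fast=0.81; AND[a·b] → w = 0.6318
Rules with consequent 'strong': {R1, R2} → strengths 0.1300, 0.1782
Aggregate via t-conorm [a + b − a·b]: 0.2850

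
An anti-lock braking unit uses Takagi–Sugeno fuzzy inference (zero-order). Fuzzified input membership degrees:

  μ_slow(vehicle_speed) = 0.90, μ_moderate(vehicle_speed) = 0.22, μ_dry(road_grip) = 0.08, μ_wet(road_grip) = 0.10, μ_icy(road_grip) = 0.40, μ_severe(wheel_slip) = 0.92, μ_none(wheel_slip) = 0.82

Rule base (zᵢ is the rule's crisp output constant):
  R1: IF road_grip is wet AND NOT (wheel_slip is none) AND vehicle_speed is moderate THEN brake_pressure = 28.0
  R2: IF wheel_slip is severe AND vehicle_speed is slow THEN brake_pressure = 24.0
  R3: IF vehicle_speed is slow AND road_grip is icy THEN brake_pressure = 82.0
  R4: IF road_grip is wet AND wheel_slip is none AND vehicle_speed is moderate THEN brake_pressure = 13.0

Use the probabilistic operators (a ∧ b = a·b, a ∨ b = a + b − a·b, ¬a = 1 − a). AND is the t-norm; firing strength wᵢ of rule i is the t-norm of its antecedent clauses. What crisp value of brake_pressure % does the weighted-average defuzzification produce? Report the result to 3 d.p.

R1 (z=28.0): wet=0.10, ¬none=1−0.82=0.18, moderate=0.22; AND[a·b] → w = 0.0040
R2 (z=24.0): severe=0.92, slow=0.90; AND[a·b] → w = 0.8280
R3 (z=82.0): slow=0.90, icy=0.40; AND[a·b] → w = 0.3600
R4 (z=13.0): wet=0.10, none=0.82, moderate=0.22; AND[a·b] → w = 0.0180
Weighted average = (0.0040·28.0 + 0.8280·24.0 + 0.3600·82.0 + 0.0180·13.0) / (0.0040 + 0.8280 + 0.3600 + 0.0180)
  = 49.7374 / 1.2100 = 41.105

41.105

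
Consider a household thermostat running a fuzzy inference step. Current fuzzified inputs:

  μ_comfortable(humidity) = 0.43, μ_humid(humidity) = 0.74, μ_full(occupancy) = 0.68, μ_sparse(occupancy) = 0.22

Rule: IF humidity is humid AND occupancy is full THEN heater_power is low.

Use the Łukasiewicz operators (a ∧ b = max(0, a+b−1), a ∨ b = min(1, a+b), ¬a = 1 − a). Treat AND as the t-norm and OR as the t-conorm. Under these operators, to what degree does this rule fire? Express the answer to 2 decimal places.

0.42

firing strength: humid=0.74, full=0.68; AND[max(0, a+b−1)] → w = 0.42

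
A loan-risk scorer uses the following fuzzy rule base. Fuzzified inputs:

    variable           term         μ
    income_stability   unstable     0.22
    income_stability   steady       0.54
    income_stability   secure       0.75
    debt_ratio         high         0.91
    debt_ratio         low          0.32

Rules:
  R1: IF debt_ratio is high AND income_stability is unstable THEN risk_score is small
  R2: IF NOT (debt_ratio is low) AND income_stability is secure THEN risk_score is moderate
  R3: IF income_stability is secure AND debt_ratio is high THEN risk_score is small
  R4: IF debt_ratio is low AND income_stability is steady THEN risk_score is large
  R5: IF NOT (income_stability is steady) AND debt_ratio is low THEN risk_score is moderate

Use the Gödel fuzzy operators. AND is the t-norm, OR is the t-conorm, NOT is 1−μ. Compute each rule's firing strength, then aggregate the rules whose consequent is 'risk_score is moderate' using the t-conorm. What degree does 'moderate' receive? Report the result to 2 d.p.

0.68

R1: high=0.91, unstable=0.22; AND[min(a, b)] → w = 0.22
R2: ¬low=1−0.32=0.68, secure=0.75; AND[min(a, b)] → w = 0.68
R3: secure=0.75, high=0.91; AND[min(a, b)] → w = 0.75
R4: low=0.32, steady=0.54; AND[min(a, b)] → w = 0.32
R5: ¬steady=1−0.54=0.46, low=0.32; AND[min(a, b)] → w = 0.32
Rules with consequent 'moderate': {R2, R5} → strengths 0.68, 0.32
Aggregate via t-conorm [max(a, b)]: 0.68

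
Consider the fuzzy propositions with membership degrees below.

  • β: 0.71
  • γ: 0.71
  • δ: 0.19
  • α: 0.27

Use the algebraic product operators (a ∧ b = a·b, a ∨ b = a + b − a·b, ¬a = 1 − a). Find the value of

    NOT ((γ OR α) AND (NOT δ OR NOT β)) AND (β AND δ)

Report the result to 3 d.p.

0.043

γ OR α = a + b − a·b on (0.7100, 0.2700) = 0.7883
NOT δ = 1 − 0.1900 = 0.8100
NOT β = 1 − 0.7100 = 0.2900
NOT δ OR NOT β = a + b − a·b on (0.8100, 0.2900) = 0.8651
(γ OR α) AND (NOT δ OR NOT β) = a·b on (0.7883, 0.8651) = 0.6820
NOT ((γ OR α) AND (NOT δ OR NOT β)) = 1 − 0.6820 = 0.3180
β AND δ = a·b on (0.7100, 0.1900) = 0.1349
NOT ((γ OR α) AND (NOT δ OR NOT β)) AND (β AND δ) = a·b on (0.3180, 0.1349) = 0.0429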